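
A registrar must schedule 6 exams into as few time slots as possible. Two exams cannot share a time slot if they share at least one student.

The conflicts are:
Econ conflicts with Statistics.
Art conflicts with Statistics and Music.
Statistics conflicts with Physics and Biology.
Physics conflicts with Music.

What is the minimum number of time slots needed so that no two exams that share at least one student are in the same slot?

Physics and Music conflict, so at least 2 time slots are needed.
2 time slots suffice: time slot 1 → {Statistics, Music}; time slot 2 → {Econ, Art, Physics, Biology}. No two conflicting exams share a time slot.

2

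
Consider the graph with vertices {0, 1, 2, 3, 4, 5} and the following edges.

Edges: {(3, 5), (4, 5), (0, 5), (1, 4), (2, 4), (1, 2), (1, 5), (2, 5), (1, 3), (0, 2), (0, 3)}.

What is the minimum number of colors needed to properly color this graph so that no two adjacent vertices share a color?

4

1, 2, 4, 5 are mutually adjacent (a clique of size 4), so at least 4 colors are needed.
One proper 4-coloring: 0=c, 1=c, 2=b, 3=b, 4=d, 5=a. Each edge has distinct colors on its endpoints.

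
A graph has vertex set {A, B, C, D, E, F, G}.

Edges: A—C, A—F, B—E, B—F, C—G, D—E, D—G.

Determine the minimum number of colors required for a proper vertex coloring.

The cycle C-G-D-E-B-F-A-C has odd length 7, so it cannot be 2-colored; at least 3 colors are needed.
3 colors suffice: color red → {C, E, F}; color blue → {A, B, D}; color green → {G}. Every edge joins two different colors.

3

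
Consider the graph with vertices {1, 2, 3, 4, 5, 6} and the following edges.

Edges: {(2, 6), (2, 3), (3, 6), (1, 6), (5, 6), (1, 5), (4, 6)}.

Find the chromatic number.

2, 3, 6 form a triangle, so at least 3 colors are needed.
One proper 3-coloring: 1=blue, 2=blue, 3=green, 4=blue, 5=green, 6=red. Every edge joins two different colors.

3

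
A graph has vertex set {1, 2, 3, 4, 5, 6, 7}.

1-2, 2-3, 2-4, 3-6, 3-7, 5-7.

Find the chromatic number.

2

5 and 7 are adjacent, so at least 2 colors are needed.
A valid assignment using 2 colors: 1=blue, 2=red, 3=blue, 4=blue, 5=blue, 6=red, 7=red. No two adjacent vertices share a color.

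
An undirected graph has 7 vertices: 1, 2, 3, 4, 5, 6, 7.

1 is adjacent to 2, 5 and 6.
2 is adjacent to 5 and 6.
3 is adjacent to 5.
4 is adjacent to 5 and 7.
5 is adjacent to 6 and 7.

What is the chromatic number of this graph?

1, 2, 5, 6 are mutually adjacent (a clique of size 4), so at least 4 colors are needed.
4 colors suffice: color red → {5}; color blue → {1, 3, 4}; color green → {6, 7}; color yellow → {2}. Each edge has distinct colors on its endpoints.

4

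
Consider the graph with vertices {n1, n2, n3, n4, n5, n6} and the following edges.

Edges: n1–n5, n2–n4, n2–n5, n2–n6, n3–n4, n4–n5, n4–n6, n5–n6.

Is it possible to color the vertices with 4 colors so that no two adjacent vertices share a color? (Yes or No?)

The chromatic number is 4. n2, n4, n5, n6 are pairwise adjacent (a clique of size 4), so at least 4 colors are needed.
4 colors suffice: n1=1, n2=3, n3=2, n4=1, n5=2, n6=4.
That is already a proper 4-coloring.

Yes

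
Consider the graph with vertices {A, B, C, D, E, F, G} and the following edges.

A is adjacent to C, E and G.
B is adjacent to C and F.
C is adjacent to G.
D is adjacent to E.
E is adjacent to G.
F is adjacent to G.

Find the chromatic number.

A, C, G are mutually adjacent, so at least 3 colors are needed.
A valid assignment using 3 colors: A=blue, B=red, C=green, D=red, E=green, F=blue, G=red. Every edge joins two different colors.

3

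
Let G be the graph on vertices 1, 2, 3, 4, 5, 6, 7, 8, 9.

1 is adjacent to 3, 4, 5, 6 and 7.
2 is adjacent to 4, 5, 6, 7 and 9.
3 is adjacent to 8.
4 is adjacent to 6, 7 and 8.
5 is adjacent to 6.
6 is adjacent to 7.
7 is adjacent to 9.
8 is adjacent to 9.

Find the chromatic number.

1, 4, 6, 7 are mutually adjacent (a clique of size 4), so at least 4 colors are needed.
4 colors suffice: 1=red, 2=red, 3=blue, 4=yellow, 5=blue, 6=green, 7=blue, 8=red, 9=green. Every edge joins two different colors.

4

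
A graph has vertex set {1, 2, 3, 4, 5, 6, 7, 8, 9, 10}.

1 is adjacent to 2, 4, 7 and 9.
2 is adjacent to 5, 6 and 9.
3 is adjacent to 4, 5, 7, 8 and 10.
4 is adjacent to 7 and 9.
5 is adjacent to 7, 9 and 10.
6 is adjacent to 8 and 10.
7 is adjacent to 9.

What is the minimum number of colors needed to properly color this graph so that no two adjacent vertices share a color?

4

1, 4, 7, 9 form a clique, so at least 4 colors are needed.
4 colors suffice: 1=green, 2=red, 3=blue, 4=yellow, 5=green, 6=blue, 7=red, 8=red, 9=blue, 10=red. No two adjacent vertices share a color.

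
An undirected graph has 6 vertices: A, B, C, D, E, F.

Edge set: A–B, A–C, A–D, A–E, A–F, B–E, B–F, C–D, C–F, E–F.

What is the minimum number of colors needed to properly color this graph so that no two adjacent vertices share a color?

A, B, E, F form a clique, so at least 4 colors are needed.
A valid assignment using 4 colors: A=red, B=yellow, C=green, D=blue, E=green, F=blue. Each edge has distinct colors on its endpoints.

4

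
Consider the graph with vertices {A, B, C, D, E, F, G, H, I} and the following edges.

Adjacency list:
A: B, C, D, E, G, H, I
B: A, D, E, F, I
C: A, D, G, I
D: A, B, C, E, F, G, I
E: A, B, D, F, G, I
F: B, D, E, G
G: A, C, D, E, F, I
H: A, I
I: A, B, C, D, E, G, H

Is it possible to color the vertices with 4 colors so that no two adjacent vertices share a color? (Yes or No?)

A, D, E, G, I form a clique, so at least 5 colors are needed.
So 4 colors are not enough.

No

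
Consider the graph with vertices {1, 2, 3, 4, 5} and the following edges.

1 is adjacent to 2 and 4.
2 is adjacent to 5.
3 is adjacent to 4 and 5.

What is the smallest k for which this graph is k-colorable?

The cycle 2-1-4-3-5-2 has odd length 5, so it cannot be 2-colored; at least 3 colors are needed.
3 colors suffice: color red → {4, 5}; color blue → {2, 3}; color green → {1}. No two adjacent vertices share a color.

3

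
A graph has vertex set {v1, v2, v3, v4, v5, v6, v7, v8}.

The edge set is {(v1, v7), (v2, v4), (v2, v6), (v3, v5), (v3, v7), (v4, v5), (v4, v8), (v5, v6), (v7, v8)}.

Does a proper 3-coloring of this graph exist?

The chromatic number is 3. The cycle v3-v5-v4-v8-v7-v3 has odd length 5, so it cannot be 2-colored; at least 3 colors are needed.
3 colors suffice: color 1 → {v2, v5, v7}; color 2 → {v1, v3, v4, v6}; color 3 → {v8}.
That is already a proper 3-coloring.

Yes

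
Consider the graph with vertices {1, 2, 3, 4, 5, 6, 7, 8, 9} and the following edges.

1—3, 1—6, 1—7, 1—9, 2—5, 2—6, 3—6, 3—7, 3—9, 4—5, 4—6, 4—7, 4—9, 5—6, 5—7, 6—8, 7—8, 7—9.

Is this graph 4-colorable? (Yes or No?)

Yes

The chromatic number is 4. 1, 3, 7, 9 are pairwise adjacent (a clique of size 4), so at least 4 colors are needed.
A valid assignment using 4 colors: 1=blue, 2=blue, 3=green, 4=blue, 5=green, 6=red, 7=red, 8=blue, 9=yellow.
That is already a proper 4-coloring.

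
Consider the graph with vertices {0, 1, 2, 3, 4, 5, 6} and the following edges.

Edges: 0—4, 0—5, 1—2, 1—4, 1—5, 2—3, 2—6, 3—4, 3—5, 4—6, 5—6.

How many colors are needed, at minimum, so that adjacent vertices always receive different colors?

2 and 6 are adjacent, so at least 2 colors are needed.
One proper 2-coloring: 0=blue, 1=blue, 2=red, 3=blue, 4=red, 5=red, 6=blue. Each edge has distinct colors on its endpoints.

2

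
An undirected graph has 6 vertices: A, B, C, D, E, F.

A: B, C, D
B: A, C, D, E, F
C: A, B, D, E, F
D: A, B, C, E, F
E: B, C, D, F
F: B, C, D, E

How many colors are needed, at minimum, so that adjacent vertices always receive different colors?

B, C, D, E, F are pairwise adjacent (a clique of size 5), so at least 5 colors are needed.
5 colors suffice: color red → {B}; color blue → {D}; color green → {C}; color yellow → {A, F}; color purple → {E}. No two adjacent vertices share a color.

5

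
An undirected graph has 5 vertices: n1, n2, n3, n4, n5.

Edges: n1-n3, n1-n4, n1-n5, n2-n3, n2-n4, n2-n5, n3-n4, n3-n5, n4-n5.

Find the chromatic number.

4

n2, n3, n4, n5 are mutually adjacent (a clique of size 4), so at least 4 colors are needed.
4 colors suffice: color red → {n5}; color blue → {n4}; color green → {n3}; color yellow → {n1, n2}. Every edge joins two different colors.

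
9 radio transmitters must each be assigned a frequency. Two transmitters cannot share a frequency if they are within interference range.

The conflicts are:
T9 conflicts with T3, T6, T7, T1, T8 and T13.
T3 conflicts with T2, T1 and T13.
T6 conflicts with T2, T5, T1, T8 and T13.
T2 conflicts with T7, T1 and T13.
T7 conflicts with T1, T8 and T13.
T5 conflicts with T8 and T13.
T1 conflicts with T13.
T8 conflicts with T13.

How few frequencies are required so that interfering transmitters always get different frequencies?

T6, T5, T8, T13 are mutually in conflict, so at least 4 frequencies are needed.
Using 4 frequencies: T9=3, T3=4, T6=4, T2=3, T7=4, T5=3, T1=2, T8=2, T13=1. No two conflicting transmitters share a frequency.

4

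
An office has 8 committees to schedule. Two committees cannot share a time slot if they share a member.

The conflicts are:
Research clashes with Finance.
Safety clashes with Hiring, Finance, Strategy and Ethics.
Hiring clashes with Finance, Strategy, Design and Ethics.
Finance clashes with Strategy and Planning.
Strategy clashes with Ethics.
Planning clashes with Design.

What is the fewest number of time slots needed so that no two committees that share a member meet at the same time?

4

Safety, Hiring, Finance, Strategy all conflict with each other, so at least 4 time slots are needed.
4 time slots suffice: time slot 1 → {Finance, Design, Ethics}; time slot 2 → {Research, Hiring, Planning}; time slot 3 → {Safety}; time slot 4 → {Strategy}. Each listed conflict is separated.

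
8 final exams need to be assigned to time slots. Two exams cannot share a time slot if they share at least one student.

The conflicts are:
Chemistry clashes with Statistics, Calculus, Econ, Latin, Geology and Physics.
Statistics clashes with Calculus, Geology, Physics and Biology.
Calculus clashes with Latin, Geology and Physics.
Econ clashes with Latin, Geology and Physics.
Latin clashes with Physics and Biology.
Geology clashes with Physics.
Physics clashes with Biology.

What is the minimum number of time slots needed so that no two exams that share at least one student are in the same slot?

5

Chemistry, Statistics, Calculus, Geology, Physics pairwise conflict, so at least 5 time slots are needed.
A valid assignment using 5 time slots: Chemistry=2, Statistics=3, Calculus=4, Econ=4, Latin=3, Geology=5, Physics=1, Biology=2. Every pair that conflicts lands in different time slots.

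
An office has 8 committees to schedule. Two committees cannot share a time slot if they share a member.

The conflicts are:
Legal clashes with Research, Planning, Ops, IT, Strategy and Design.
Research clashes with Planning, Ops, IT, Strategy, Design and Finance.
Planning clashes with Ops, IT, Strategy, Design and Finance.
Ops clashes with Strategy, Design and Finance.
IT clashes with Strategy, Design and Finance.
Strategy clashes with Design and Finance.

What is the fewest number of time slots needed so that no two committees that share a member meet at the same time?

Legal, Research, Planning, IT, Strategy, Design all conflict with each other, so at least 6 time slots are needed.
6 time slots suffice: time slot 1 → {Strategy}; time slot 2 → {Planning}; time slot 3 → {Research}; time slot 4 → {Ops, IT}; time slot 5 → {Design, Finance}; time slot 6 → {Legal}. No two conflicting committees share a time slot.

6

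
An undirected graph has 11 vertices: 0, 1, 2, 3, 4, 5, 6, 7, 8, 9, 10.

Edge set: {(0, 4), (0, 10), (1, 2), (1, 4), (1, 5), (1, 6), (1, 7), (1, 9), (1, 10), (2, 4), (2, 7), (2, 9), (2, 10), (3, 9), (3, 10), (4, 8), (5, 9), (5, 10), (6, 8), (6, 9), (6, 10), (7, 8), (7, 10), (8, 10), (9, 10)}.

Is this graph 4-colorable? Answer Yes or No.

The chromatic number is 4. 1, 6, 9, 10 are pairwise adjacent (a clique of size 4), so at least 4 colors are needed.
A valid assignment using 4 colors: 0=blue, 1=blue, 2=yellow, 3=blue, 4=red, 5=yellow, 6=yellow, 7=green, 8=blue, 9=green, 10=red.
That is already a proper 4-coloring.

Yes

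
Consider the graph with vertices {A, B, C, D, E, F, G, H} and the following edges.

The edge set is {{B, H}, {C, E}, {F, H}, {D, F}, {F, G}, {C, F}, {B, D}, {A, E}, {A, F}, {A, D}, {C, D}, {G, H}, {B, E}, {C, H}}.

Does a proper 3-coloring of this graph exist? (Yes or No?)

Yes

The chromatic number is 3. C, D, F form a triangle, so at least 3 colors are needed.
One proper 3-coloring: A=3, B=3, C=3, D=2, E=1, F=1, G=3, H=2.
That is already a proper 3-coloring.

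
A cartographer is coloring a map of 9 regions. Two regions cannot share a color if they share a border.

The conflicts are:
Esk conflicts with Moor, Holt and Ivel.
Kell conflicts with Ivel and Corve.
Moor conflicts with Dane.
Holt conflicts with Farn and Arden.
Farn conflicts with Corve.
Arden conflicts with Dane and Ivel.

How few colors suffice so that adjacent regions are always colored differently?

3

The cycle Moor-Esk-Holt-Arden-Dane-Moor has odd length 5, so it cannot be 2-colored; at least 3 colors are needed.
3 colors suffice: color 1 → {Esk, Arden, Corve}; color 2 → {Holt, Dane, Ivel}; color 3 → {Kell, Moor, Farn}. Each listed conflict is separated.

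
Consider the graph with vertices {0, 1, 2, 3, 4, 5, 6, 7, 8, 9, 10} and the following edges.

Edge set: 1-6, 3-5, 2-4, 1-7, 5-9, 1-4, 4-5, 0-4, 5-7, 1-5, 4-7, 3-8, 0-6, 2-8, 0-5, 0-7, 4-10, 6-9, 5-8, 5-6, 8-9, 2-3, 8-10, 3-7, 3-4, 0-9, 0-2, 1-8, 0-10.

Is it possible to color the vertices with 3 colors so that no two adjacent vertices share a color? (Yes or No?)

0, 5, 6, 9 are pairwise adjacent (a clique of size 4), so at least 4 colors are needed.
So 3 colors are not enough.

No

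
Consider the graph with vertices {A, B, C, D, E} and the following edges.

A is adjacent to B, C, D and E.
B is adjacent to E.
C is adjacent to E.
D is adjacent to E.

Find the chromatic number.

A, D, E are pairwise adjacent, so at least 3 colors are needed.
One proper 3-coloring: A=2, B=3, C=3, D=3, E=1. No two adjacent vertices share a color.

3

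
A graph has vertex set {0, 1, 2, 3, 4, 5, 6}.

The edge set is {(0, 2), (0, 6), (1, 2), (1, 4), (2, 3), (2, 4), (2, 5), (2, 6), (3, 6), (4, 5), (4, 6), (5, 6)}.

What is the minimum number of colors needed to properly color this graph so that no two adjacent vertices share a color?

4

2, 4, 5, 6 are mutually adjacent (a clique of size 4), so at least 4 colors are needed.
4 colors suffice: color a → {2}; color b → {1, 6}; color c → {0, 3, 4}; color d → {5}. No two adjacent vertices share a color.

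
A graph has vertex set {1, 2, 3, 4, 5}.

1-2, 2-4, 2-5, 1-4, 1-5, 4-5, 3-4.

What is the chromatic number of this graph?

1, 2, 4, 5 are mutually adjacent (a clique of size 4), so at least 4 colors are needed.
4 colors suffice: color a → {4}; color b → {2, 3}; color c → {1}; color d → {5}. No two adjacent vertices share a color.

4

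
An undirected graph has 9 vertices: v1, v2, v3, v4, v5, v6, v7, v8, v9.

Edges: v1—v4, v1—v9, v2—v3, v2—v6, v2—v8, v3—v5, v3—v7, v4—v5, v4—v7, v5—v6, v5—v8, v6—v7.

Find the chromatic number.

v1 and v4 are adjacent, so at least 2 colors are needed.
2 colors suffice: color 1 → {v1, v2, v5, v7}; color 2 → {v3, v4, v6, v8, v9}. Every edge joins two different colors.

2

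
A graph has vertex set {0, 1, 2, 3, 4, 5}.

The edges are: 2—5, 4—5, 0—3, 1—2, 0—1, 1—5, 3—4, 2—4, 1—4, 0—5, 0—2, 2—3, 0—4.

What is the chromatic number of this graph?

0, 1, 2, 4, 5 form a clique, so at least 5 colors are needed.
A valid assignment using 5 colors: 0=a, 1=e, 2=b, 3=d, 4=c, 5=d. Each edge has distinct colors on its endpoints.

5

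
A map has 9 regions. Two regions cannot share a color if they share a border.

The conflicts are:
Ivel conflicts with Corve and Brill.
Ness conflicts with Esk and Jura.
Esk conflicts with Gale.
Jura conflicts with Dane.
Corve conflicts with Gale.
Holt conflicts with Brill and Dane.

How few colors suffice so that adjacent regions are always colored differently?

The cycle Ivel-Corve-Gale-Esk-Ness-Jura-Dane-Holt-Brill-Ivel has odd length 9, so it cannot be 2-colored; at least 3 colors are needed.
3 colors suffice: color 1 → {Ivel, Ness, Gale, Holt}; color 2 → {Esk, Jura, Corve, Brill}; color 3 → {Dane}. No two conflicting regions share a color.

3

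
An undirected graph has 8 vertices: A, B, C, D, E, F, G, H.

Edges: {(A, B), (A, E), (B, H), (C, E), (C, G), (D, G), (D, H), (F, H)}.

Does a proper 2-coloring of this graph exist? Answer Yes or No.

The cycle B-A-E-C-G-D-H-B has odd length 7, so it cannot be 2-colored; at least 3 colors are needed.
So 2 colors are not enough.

No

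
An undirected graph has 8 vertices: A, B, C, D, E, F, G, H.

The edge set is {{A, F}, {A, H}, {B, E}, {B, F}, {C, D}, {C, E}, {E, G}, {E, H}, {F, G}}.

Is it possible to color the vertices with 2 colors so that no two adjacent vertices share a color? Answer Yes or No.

No

The cycle B-E-H-A-F-B has odd length 5, so it cannot be 2-colored; at least 3 colors are needed.
So 2 colors are not enough.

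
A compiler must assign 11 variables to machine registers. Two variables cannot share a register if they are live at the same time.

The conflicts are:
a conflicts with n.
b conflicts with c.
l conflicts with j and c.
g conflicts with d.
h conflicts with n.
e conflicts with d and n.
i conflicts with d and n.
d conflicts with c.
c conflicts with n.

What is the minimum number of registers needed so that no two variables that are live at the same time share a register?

2

h and n conflict, so at least 2 registers are needed.
Using 2 registers: a=2, b=1, l=1, g=2, h=2, e=2, i=2, j=2, d=1, c=2, n=1. No two conflicting variables share a register.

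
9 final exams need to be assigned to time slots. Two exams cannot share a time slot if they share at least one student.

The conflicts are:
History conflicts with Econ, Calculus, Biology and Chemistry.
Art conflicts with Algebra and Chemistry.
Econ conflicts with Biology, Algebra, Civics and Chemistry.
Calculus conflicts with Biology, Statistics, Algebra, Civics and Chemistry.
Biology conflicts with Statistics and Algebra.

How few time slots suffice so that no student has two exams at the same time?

3

Econ, Biology, Algebra all conflict with each other, so at least 3 time slots are needed.
Using 3 time slots: History=3, Art=1, Econ=1, Calculus=1, Biology=2, Statistics=3, Algebra=3, Civics=2, Chemistry=2. No two conflicting exams share a time slot.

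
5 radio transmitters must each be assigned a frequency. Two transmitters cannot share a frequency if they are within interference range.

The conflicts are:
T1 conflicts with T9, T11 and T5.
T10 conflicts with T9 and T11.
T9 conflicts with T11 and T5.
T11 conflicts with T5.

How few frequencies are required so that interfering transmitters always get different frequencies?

4

T1, T9, T11, T5 are mutually in conflict, so at least 4 frequencies are needed.
4 frequencies suffice: T1=4, T10=3, T9=2, T11=1, T5=3. Each listed conflict is separated.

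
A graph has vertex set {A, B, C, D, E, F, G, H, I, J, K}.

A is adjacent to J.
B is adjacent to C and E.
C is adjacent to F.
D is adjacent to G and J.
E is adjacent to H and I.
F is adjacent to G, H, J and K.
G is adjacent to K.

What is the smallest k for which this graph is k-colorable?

F, G, K form a triangle, so at least 3 colors are needed.
One proper 3-coloring: A=1, B=3, C=2, D=1, E=1, F=1, G=2, H=2, I=2, J=2, K=3. Every edge joins two different colors.

3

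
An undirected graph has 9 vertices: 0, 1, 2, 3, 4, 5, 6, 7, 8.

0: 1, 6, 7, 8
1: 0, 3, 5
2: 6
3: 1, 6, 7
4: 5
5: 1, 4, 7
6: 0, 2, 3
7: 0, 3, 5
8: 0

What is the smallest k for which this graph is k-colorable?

3 and 7 are adjacent, so at least 2 colors are needed.
2 colors suffice: color red → {0, 2, 3, 5}; color blue → {1, 4, 6, 7, 8}. Each edge has distinct colors on its endpoints.

2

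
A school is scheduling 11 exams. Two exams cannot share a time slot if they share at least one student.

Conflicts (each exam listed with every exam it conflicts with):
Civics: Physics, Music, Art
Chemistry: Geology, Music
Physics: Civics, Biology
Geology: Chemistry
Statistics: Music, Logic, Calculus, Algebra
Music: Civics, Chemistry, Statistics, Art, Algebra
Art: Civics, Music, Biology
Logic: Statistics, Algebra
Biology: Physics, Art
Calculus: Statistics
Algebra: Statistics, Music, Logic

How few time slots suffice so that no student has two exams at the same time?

Statistics, Music, Algebra pairwise conflict, so at least 3 time slots are needed.
3 time slots suffice: time slot 1 → {Physics, Geology, Music, Logic, Calculus}; time slot 2 → {Civics, Chemistry, Statistics, Biology}; time slot 3 → {Art, Algebra}. No two conflicting exams share a time slot.

3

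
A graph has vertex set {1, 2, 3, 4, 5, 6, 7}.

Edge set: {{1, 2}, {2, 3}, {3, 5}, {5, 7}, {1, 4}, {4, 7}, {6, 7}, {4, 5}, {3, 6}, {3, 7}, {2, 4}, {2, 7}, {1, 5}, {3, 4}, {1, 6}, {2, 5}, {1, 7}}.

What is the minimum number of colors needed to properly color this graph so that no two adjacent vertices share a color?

1, 2, 4, 5, 7 are pairwise adjacent (a clique of size 5), so at least 5 colors are needed.
A valid assignment using 5 colors: 1=blue, 2=green, 3=blue, 4=purple, 5=yellow, 6=green, 7=red. No two adjacent vertices share a color.

5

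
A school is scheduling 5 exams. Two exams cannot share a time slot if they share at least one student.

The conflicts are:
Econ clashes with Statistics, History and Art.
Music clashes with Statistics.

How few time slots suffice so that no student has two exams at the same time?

2

Econ and History conflict, so at least 2 time slots are needed.
2 time slots suffice: time slot 1 → {Econ, Music}; time slot 2 → {Statistics, History, Art}. No two conflicting exams share a time slot.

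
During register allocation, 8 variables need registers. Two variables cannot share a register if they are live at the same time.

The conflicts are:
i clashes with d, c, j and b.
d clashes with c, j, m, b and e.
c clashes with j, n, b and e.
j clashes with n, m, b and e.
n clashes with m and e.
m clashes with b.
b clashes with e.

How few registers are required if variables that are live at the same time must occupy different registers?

i, d, c, j, b are mutually in conflict, so at least 5 registers are needed.
Using 5 registers: i=5, d=3, c=4, j=1, n=2, m=4, b=2, e=5. No two conflicting variables share a register.

5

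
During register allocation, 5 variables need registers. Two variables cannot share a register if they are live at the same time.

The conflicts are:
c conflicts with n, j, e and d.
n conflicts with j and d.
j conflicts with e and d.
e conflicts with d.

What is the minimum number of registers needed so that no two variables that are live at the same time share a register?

4

c, n, j, d pairwise conflict, so at least 4 registers are needed.
4 registers suffice: register 1 → {j}; register 2 → {d}; register 3 → {c}; register 4 → {n, e}. Every pair that conflicts lands in different registers.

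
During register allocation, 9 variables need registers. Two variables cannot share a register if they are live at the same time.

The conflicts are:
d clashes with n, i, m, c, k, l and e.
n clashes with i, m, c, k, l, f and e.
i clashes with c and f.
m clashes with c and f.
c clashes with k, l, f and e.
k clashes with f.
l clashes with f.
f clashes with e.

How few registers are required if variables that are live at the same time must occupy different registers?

d, n, i, c are mutually in conflict, so at least 4 registers are needed.
Using 4 registers: d=3, n=2, i=4, m=4, c=1, k=4, l=4, f=3, e=4. Each listed conflict is separated.

4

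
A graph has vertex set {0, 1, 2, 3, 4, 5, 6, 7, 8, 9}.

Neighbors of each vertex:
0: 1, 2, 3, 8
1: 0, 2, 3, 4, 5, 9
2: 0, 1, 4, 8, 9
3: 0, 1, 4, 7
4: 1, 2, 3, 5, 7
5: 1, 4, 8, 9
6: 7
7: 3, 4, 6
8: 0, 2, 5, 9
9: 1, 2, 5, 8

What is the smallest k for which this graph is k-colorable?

3

5, 8, 9 are pairwise adjacent, so at least 3 colors are needed.
3 colors suffice: color a → {1, 7, 8}; color b → {0, 4, 6, 9}; color c → {2, 3, 5}. Every edge joins two different colors.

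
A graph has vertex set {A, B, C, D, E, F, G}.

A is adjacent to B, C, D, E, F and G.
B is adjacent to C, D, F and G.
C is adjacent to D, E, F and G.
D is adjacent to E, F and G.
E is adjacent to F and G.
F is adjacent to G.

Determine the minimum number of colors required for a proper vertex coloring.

A, C, D, E, F, G form a clique, so at least 6 colors are needed.
One proper 6-coloring: A=1, B=6, C=2, D=3, E=6, F=4, G=5. Each edge has distinct colors on its endpoints.

6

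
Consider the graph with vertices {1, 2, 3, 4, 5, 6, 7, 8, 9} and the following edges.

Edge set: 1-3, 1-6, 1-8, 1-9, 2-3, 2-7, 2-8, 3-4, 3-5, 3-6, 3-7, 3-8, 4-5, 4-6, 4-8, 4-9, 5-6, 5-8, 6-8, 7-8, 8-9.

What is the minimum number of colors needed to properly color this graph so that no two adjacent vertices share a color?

5

3, 4, 5, 6, 8 are pairwise adjacent (a clique of size 5), so at least 5 colors are needed.
5 colors suffice: 1=c, 2=d, 3=b, 4=c, 5=e, 6=d, 7=c, 8=a, 9=b. Every edge joins two different colors.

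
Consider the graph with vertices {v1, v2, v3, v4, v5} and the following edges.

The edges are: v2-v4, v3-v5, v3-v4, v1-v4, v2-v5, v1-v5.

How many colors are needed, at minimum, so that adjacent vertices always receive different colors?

2

v3 and v5 are adjacent, so at least 2 colors are needed.
2 colors suffice: color red → {v4, v5}; color blue → {v1, v2, v3}. Each edge has distinct colors on its endpoints.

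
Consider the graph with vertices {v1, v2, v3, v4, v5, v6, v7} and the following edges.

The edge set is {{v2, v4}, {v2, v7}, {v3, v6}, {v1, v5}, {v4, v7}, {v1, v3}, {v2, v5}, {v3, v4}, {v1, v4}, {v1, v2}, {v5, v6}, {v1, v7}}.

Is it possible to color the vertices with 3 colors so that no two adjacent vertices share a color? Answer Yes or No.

v1, v2, v4, v7 are pairwise adjacent (a clique of size 4), so at least 4 colors are needed.
So 3 colors are not enough.

No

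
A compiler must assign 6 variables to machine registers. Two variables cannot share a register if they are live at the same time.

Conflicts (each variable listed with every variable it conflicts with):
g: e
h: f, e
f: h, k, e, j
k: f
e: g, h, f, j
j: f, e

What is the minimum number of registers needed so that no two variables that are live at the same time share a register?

h, f, e pairwise conflict, so at least 3 registers are needed.
3 registers suffice: register 1 → {k, e}; register 2 → {g, f}; register 3 → {h, j}. Each listed conflict is separated.

3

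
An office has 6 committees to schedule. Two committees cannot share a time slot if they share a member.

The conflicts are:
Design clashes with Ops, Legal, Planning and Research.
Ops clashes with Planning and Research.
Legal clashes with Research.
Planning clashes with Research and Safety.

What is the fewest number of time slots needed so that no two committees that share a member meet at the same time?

4

Design, Ops, Planning, Research all conflict with each other, so at least 4 time slots are needed.
Using 4 time slots: Design=1, Ops=4, Legal=3, Planning=3, Research=2, Safety=1. Every pair that conflicts lands in different time slots.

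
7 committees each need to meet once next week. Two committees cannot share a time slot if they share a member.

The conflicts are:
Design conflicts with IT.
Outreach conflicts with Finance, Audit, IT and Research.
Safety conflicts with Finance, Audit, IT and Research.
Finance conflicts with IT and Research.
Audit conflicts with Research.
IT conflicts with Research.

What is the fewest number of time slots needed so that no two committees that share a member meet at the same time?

4

Safety, Finance, IT, Research are mutually in conflict, so at least 4 time slots are needed.
4 time slots suffice: time slot 1 → {Audit, IT}; time slot 2 → {Design, Research}; time slot 3 → {Outreach, Safety}; time slot 4 → {Finance}. Each listed conflict is separated.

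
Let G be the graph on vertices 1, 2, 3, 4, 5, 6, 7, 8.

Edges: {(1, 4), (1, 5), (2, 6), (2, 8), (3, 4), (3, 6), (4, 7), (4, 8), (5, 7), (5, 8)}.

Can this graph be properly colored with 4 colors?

The chromatic number is 3. The cycle 6-3-4-8-2-6 has odd length 5, so it cannot be 2-colored; at least 3 colors are needed.
3 colors suffice: color red → {2, 4, 5}; color blue → {1, 3, 7, 8}; color green → {6}.
Since 4 ≥ 3, a proper 4-coloring certainly exists.

Yes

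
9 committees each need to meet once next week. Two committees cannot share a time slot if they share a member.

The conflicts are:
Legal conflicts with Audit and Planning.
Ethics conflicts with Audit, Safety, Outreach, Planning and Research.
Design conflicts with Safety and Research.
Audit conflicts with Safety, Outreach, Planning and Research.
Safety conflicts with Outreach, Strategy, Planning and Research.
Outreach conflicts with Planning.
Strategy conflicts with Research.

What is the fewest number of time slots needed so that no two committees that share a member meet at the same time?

Ethics, Audit, Safety, Outreach, Planning all conflict with each other, so at least 5 time slots are needed.
5 time slots suffice: Legal=1, Ethics=3, Design=2, Audit=2, Safety=1, Outreach=5, Strategy=2, Planning=4, Research=4. Every pair that conflicts lands in different time slots.

5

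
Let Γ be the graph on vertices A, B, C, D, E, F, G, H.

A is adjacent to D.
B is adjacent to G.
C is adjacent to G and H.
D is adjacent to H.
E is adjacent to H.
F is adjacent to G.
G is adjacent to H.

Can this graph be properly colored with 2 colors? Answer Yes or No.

No

C, G, H are pairwise adjacent, so at least 3 colors are needed.
So 2 colors are not enough.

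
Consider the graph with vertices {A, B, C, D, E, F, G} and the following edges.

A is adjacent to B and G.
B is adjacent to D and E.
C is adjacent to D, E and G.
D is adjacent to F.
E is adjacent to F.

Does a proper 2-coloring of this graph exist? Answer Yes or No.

The cycle D-C-G-A-B-D has odd length 5, so it cannot be 2-colored; at least 3 colors are needed.
So 2 colors are not enough.

No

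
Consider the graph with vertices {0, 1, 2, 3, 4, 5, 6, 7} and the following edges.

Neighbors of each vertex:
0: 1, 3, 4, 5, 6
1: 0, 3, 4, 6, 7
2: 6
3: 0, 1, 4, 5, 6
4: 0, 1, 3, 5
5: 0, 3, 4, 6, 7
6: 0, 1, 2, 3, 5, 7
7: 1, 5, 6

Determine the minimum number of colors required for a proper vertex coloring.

4

0, 1, 3, 6 form a clique, so at least 4 colors are needed.
A valid assignment using 4 colors: 0=yellow, 1=blue, 2=blue, 3=green, 4=red, 5=blue, 6=red, 7=green. No two adjacent vertices share a color.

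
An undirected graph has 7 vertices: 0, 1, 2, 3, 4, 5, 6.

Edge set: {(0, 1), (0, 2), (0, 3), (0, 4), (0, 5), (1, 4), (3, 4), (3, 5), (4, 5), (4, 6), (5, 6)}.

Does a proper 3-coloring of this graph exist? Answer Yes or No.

No

0, 3, 4, 5 are mutually adjacent (a clique of size 4), so at least 4 colors are needed.
So 3 colors are not enough.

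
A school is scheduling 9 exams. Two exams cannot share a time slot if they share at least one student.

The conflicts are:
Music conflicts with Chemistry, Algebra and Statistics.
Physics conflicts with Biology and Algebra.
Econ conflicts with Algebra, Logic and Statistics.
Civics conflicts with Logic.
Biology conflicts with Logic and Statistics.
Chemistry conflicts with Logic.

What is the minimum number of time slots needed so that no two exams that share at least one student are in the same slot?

The cycle Statistics-Econ-Logic-Chemistry-Music-Statistics has odd length 5, so it cannot be 2-colored; at least 3 time slots are needed.
3 time slots suffice: time slot 1 → {Algebra, Logic, Statistics}; time slot 2 → {Music, Econ, Civics, Biology}; time slot 3 → {Physics, Chemistry}. Each listed conflict is separated.

3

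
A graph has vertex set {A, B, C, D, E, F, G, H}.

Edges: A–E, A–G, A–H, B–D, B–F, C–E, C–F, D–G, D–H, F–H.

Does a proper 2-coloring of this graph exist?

No

The cycle E-C-F-H-A-E has odd length 5, so it cannot be 2-colored; at least 3 colors are needed.
So 2 colors are not enough.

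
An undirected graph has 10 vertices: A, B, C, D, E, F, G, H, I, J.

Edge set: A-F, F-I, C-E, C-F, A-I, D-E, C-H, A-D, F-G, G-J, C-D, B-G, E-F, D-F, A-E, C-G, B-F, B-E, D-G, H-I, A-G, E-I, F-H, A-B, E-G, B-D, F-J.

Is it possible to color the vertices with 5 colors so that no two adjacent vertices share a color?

A, B, D, E, F, G are pairwise adjacent (a clique of size 6), so at least 6 colors are needed.
So 5 colors are not enough.

No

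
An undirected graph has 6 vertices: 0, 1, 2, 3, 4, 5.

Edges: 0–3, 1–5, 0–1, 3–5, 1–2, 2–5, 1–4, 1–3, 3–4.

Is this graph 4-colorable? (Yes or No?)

The chromatic number is 3. 1, 2, 5 form a triangle, so at least 3 colors are needed.
3 colors suffice: color a → {1}; color b → {2, 3}; color c → {0, 4, 5}.
Since 4 ≥ 3, a proper 4-coloring certainly exists.

Yes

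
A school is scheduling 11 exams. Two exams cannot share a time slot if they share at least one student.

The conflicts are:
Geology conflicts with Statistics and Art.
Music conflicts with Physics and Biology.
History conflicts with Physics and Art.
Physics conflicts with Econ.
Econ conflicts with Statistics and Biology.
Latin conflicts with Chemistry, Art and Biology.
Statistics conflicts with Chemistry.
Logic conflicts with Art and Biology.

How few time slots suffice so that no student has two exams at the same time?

The cycle Chemistry-Latin-Biology-Econ-Statistics-Chemistry has odd length 5, so it cannot be 2-colored; at least 3 time slots are needed.
3 time slots suffice: time slot 1 → {Physics, Statistics, Art, Biology}; time slot 2 → {Geology, Music, History, Econ, Latin, Logic}; time slot 3 → {Chemistry}. Each listed conflict is separated.

3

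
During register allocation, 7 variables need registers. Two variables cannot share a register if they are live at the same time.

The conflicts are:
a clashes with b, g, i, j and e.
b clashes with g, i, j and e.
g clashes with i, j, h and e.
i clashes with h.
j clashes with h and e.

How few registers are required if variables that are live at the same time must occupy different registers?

a, b, g, j, e all conflict with each other, so at least 5 registers are needed.
5 registers suffice: register 1 → {g}; register 2 → {a, h}; register 3 → {b}; register 4 → {i, j}; register 5 → {e}. No two conflicting variables share a register.

5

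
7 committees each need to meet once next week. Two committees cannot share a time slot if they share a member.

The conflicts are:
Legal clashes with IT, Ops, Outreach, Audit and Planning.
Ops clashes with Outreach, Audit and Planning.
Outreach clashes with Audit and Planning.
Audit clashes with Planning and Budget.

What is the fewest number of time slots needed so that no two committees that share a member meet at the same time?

Legal, Ops, Outreach, Audit, Planning pairwise conflict, so at least 5 time slots are needed.
Using 5 time slots: Legal=1, IT=2, Ops=5, Outreach=4, Audit=2, Planning=3, Budget=1. Each listed conflict is separated.

5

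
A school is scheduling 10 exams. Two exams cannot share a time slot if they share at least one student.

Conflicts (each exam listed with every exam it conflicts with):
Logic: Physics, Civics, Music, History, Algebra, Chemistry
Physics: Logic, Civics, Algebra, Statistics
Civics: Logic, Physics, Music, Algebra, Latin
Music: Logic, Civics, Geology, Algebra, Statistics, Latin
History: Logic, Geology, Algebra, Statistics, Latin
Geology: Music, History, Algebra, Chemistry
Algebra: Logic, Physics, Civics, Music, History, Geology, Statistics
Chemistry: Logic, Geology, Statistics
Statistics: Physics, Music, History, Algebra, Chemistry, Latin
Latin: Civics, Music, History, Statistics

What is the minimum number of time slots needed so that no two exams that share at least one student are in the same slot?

4

Logic, Physics, Civics, Algebra pairwise conflict, so at least 4 time slots are needed.
4 time slots suffice: time slot 1 → {Algebra, Chemistry, Latin}; time slot 2 → {Logic, Geology, Statistics}; time slot 3 → {Physics, Music, History}; time slot 4 → {Civics}. Every pair that conflicts lands in different time slots.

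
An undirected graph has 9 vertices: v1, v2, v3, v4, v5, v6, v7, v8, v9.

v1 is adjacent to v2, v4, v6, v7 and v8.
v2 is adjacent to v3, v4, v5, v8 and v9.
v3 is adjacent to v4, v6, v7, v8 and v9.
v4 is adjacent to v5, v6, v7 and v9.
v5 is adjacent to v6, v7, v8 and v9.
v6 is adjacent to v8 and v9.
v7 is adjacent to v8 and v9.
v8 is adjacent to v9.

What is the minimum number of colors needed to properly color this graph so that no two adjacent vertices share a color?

4

v3, v6, v8, v9 are mutually adjacent (a clique of size 4), so at least 4 colors are needed.
4 colors suffice: color 1 → {v4, v8}; color 2 → {v1, v9}; color 3 → {v2, v6, v7}; color 4 → {v3, v5}. No two adjacent vertices share a color.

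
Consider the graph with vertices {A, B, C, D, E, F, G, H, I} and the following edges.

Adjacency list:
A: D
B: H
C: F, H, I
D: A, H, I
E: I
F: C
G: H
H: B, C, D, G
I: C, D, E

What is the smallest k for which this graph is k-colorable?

2

C and H are adjacent, so at least 2 colors are needed.
2 colors suffice: A=red, B=blue, C=blue, D=blue, E=blue, F=red, G=blue, H=red, I=red. No two adjacent vertices share a color.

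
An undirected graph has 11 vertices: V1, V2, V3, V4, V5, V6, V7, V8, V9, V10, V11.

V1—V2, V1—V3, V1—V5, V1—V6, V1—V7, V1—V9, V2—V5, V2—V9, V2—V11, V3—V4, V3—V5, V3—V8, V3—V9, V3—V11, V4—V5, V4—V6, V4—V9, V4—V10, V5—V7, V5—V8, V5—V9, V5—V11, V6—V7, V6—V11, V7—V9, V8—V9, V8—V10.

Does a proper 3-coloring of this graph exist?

V1, V2, V5, V9 form a clique, so at least 4 colors are needed.
So 3 colors are not enough.

No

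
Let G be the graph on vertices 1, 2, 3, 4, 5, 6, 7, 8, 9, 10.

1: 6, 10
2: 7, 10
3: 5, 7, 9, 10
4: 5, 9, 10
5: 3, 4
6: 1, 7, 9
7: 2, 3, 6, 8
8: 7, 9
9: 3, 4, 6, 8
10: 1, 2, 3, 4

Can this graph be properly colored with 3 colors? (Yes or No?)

Yes

The chromatic number is 3. The cycle 4-10-1-6-9-4 has odd length 5, so it cannot be 2-colored; at least 3 colors are needed.
One proper 3-coloring: 1=green, 2=blue, 3=blue, 4=blue, 5=red, 6=blue, 7=red, 8=blue, 9=red, 10=red.
That is already a proper 3-coloring.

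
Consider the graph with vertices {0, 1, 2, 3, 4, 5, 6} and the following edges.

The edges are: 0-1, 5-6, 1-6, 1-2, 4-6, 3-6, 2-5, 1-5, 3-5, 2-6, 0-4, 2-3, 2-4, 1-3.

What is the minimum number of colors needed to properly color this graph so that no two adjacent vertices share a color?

1, 2, 3, 5, 6 are mutually adjacent (a clique of size 5), so at least 5 colors are needed.
5 colors suffice: color red → {1, 4}; color blue → {0, 2}; color green → {6}; color yellow → {5}; color purple → {3}. Every edge joins two different colors.

5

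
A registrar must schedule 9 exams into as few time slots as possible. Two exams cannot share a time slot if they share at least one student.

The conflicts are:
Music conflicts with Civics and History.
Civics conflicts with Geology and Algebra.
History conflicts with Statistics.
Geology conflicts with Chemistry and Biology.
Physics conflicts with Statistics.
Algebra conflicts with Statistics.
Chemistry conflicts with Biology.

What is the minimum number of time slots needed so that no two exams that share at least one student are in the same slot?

3

Geology, Chemistry, Biology all conflict with each other, so at least 3 time slots are needed.
3 time slots suffice: Music=1, Civics=2, History=2, Geology=1, Physics=2, Algebra=3, Chemistry=3, Statistics=1, Biology=2. Every pair that conflicts lands in different time slots.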